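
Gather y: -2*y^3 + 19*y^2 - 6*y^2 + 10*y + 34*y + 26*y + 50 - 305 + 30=-2*y^3 + 13*y^2 + 70*y - 225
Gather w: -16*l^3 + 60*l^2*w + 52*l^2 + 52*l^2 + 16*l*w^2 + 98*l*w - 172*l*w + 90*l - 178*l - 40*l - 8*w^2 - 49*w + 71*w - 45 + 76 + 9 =-16*l^3 + 104*l^2 - 128*l + w^2*(16*l - 8) + w*(60*l^2 - 74*l + 22) + 40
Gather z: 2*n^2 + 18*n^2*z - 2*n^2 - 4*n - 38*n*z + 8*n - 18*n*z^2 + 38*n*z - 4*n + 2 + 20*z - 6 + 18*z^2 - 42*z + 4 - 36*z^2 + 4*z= z^2*(-18*n - 18) + z*(18*n^2 - 18)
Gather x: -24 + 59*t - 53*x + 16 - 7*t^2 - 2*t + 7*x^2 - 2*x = -7*t^2 + 57*t + 7*x^2 - 55*x - 8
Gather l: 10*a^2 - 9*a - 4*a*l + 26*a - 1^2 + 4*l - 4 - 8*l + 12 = 10*a^2 + 17*a + l*(-4*a - 4) + 7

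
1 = 1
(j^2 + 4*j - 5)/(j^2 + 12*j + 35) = (j - 1)/(j + 7)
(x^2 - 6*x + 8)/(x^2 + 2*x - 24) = (x - 2)/(x + 6)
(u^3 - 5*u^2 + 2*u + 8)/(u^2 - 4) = (u^2 - 3*u - 4)/(u + 2)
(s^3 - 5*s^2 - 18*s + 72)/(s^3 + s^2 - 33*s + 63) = (s^2 - 2*s - 24)/(s^2 + 4*s - 21)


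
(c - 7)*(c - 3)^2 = c^3 - 13*c^2 + 51*c - 63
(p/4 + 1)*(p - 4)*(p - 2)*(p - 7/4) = p^4/4 - 15*p^3/16 - 25*p^2/8 + 15*p - 14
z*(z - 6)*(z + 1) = z^3 - 5*z^2 - 6*z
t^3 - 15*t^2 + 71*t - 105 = (t - 7)*(t - 5)*(t - 3)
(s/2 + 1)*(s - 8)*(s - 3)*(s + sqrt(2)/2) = s^4/2 - 9*s^3/2 + sqrt(2)*s^3/4 - 9*sqrt(2)*s^2/4 + s^2 + sqrt(2)*s/2 + 24*s + 12*sqrt(2)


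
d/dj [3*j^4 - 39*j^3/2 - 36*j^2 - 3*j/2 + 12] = 12*j^3 - 117*j^2/2 - 72*j - 3/2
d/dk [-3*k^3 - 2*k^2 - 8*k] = -9*k^2 - 4*k - 8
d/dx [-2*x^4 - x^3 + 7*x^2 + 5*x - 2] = -8*x^3 - 3*x^2 + 14*x + 5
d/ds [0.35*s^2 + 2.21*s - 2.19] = 0.7*s + 2.21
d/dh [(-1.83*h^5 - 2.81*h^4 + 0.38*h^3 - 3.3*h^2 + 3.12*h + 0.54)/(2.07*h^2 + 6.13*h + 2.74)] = (-11.3643*h^6 - 56.505*h^5 - 75.9603*h^4 - 26.1388*h^3 - 23.5638*h^2 - 20.3196*h + 5.2386)/(4.2849*h^4 + 25.3782*h^3 + 48.9205*h^2 + 33.5924*h + 7.5076)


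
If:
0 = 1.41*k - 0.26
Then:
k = 0.18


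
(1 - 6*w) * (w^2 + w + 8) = -6*w^3 - 5*w^2 - 47*w + 8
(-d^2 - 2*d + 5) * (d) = -d^3 - 2*d^2 + 5*d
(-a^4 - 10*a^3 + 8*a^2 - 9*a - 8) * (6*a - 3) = -6*a^5 - 57*a^4 + 78*a^3 - 78*a^2 - 21*a + 24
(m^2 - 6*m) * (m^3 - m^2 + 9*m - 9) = m^5 - 7*m^4 + 15*m^3 - 63*m^2 + 54*m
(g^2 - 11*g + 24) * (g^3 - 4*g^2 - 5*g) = g^5 - 15*g^4 + 63*g^3 - 41*g^2 - 120*g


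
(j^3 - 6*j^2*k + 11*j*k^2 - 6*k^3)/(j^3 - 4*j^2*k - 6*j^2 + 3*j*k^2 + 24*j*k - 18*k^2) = (j - 2*k)/(j - 6)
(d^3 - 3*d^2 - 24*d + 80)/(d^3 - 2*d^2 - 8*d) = (d^2 + d - 20)/(d*(d + 2))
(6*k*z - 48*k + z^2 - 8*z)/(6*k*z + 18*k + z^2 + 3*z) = (z - 8)/(z + 3)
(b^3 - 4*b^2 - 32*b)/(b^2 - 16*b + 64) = b*(b + 4)/(b - 8)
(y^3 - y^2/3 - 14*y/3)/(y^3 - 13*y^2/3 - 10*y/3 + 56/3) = y/(y - 4)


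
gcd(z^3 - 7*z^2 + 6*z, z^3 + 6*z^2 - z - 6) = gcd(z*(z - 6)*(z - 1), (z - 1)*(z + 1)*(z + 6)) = z - 1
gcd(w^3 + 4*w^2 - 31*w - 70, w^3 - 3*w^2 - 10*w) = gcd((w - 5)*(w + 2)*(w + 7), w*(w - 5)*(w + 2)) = w^2 - 3*w - 10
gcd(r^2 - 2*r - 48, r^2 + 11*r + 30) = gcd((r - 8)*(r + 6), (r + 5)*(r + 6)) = r + 6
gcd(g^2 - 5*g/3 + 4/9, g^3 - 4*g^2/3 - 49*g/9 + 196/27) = g - 4/3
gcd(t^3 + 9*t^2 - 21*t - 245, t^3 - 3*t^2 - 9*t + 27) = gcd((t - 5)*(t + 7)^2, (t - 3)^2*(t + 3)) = 1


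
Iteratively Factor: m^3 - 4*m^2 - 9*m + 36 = (m - 3)*(m^2 - m - 12) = (m - 3)*(m + 3)*(m - 4)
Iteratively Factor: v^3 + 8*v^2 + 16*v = (v + 4)*(v^2 + 4*v) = v*(v + 4)*(v + 4)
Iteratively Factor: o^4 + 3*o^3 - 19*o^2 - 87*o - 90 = (o + 2)*(o^3 + o^2 - 21*o - 45) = (o + 2)*(o + 3)*(o^2 - 2*o - 15) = (o + 2)*(o + 3)^2*(o - 5)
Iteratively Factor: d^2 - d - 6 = (d - 3)*(d + 2)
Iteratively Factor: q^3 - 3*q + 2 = (q - 1)*(q^2 + q - 2) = (q - 1)*(q + 2)*(q - 1)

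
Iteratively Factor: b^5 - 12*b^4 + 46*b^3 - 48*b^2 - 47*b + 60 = (b + 1)*(b^4 - 13*b^3 + 59*b^2 - 107*b + 60) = (b - 1)*(b + 1)*(b^3 - 12*b^2 + 47*b - 60) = (b - 5)*(b - 1)*(b + 1)*(b^2 - 7*b + 12) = (b - 5)*(b - 3)*(b - 1)*(b + 1)*(b - 4)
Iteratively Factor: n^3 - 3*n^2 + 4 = (n + 1)*(n^2 - 4*n + 4) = (n - 2)*(n + 1)*(n - 2)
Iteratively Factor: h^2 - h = (h)*(h - 1)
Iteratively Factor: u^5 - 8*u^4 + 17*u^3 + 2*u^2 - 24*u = (u - 4)*(u^4 - 4*u^3 + u^2 + 6*u) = u*(u - 4)*(u^3 - 4*u^2 + u + 6) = u*(u - 4)*(u - 2)*(u^2 - 2*u - 3) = u*(u - 4)*(u - 2)*(u + 1)*(u - 3)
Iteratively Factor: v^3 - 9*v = (v - 3)*(v^2 + 3*v) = (v - 3)*(v + 3)*(v)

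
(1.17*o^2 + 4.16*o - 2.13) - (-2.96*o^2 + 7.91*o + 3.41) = 4.13*o^2 - 3.75*o - 5.54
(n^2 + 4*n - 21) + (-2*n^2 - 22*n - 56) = -n^2 - 18*n - 77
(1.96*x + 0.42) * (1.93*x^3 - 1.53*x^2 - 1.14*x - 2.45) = 3.7828*x^4 - 2.1882*x^3 - 2.877*x^2 - 5.2808*x - 1.029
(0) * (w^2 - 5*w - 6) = 0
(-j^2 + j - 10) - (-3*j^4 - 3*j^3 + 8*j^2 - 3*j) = 3*j^4 + 3*j^3 - 9*j^2 + 4*j - 10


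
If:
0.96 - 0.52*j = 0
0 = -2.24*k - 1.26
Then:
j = 1.85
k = -0.56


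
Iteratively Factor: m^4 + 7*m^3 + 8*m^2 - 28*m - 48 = (m - 2)*(m^3 + 9*m^2 + 26*m + 24) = (m - 2)*(m + 2)*(m^2 + 7*m + 12) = (m - 2)*(m + 2)*(m + 3)*(m + 4)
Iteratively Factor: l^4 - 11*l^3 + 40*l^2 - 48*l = (l - 4)*(l^3 - 7*l^2 + 12*l) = (l - 4)^2*(l^2 - 3*l) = l*(l - 4)^2*(l - 3)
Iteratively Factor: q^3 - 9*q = (q + 3)*(q^2 - 3*q) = q*(q + 3)*(q - 3)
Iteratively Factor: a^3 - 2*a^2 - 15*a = (a)*(a^2 - 2*a - 15) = a*(a - 5)*(a + 3)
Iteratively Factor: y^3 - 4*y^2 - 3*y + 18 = (y - 3)*(y^2 - y - 6) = (y - 3)^2*(y + 2)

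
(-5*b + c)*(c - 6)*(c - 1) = -5*b*c^2 + 35*b*c - 30*b + c^3 - 7*c^2 + 6*c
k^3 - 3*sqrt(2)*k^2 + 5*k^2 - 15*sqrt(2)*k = k*(k + 5)*(k - 3*sqrt(2))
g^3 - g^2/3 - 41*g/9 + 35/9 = (g - 5/3)*(g - 1)*(g + 7/3)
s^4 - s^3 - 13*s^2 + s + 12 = (s - 4)*(s - 1)*(s + 1)*(s + 3)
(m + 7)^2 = m^2 + 14*m + 49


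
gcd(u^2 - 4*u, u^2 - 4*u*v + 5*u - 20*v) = 1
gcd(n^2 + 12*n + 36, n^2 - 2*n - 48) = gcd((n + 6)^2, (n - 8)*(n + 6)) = n + 6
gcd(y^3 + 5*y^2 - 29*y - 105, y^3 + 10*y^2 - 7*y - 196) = y + 7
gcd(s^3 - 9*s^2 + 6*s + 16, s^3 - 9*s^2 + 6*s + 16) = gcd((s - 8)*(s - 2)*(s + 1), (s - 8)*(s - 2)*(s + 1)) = s^3 - 9*s^2 + 6*s + 16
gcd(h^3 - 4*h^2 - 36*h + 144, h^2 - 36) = h^2 - 36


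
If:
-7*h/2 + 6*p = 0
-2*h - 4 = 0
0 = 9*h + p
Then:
No Solution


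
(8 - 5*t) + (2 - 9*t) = 10 - 14*t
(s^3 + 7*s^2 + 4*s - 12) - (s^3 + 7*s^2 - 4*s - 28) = 8*s + 16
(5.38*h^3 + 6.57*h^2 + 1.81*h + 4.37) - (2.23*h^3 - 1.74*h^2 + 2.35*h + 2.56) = 3.15*h^3 + 8.31*h^2 - 0.54*h + 1.81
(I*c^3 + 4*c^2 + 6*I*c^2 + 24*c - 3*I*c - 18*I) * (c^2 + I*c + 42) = I*c^5 + 3*c^4 + 6*I*c^4 + 18*c^3 + 43*I*c^3 + 171*c^2 + 258*I*c^2 + 1026*c - 126*I*c - 756*I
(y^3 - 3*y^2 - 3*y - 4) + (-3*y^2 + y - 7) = y^3 - 6*y^2 - 2*y - 11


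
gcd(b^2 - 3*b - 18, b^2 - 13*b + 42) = b - 6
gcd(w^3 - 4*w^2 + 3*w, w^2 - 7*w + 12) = w - 3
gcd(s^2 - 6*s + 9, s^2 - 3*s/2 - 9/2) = s - 3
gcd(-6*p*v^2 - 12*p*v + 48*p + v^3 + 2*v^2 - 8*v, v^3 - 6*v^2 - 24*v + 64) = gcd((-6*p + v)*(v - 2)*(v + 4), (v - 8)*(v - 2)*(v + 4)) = v^2 + 2*v - 8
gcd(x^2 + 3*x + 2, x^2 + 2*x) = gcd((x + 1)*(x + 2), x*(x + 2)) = x + 2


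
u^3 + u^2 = u^2*(u + 1)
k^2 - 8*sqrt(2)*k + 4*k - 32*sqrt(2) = (k + 4)*(k - 8*sqrt(2))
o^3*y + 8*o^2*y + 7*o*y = o*(o + 7)*(o*y + y)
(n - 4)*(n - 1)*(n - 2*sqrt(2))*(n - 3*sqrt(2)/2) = n^4 - 5*n^3 - 7*sqrt(2)*n^3/2 + 10*n^2 + 35*sqrt(2)*n^2/2 - 30*n - 14*sqrt(2)*n + 24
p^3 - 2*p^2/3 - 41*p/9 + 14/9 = (p - 7/3)*(p - 1/3)*(p + 2)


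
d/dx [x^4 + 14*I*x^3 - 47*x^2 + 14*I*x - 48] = 4*x^3 + 42*I*x^2 - 94*x + 14*I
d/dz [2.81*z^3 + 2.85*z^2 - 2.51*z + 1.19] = 8.43*z^2 + 5.7*z - 2.51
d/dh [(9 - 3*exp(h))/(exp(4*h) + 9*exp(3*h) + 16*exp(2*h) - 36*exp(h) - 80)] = 3*((exp(h) - 3)*(4*exp(3*h) + 27*exp(2*h) + 32*exp(h) - 36) - exp(4*h) - 9*exp(3*h) - 16*exp(2*h) + 36*exp(h) + 80)*exp(h)/(exp(4*h) + 9*exp(3*h) + 16*exp(2*h) - 36*exp(h) - 80)^2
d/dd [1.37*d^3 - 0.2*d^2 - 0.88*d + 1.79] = 4.11*d^2 - 0.4*d - 0.88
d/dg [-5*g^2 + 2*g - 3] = 2 - 10*g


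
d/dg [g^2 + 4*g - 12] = 2*g + 4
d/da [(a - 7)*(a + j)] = 2*a + j - 7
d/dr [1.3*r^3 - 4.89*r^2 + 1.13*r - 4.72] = 3.9*r^2 - 9.78*r + 1.13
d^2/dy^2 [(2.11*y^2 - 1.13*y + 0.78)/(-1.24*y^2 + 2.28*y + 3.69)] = (-7.105427357601e-15*y^4 - 8.455808*y^3 - 65.123064*y^2 + 44.253864*y - 91.721214)/(1.906624*y^6 - 10.517184*y^5 + 2.316816*y^4 + 50.741856*y^3 - 6.894396*y^2 - 93.134124*y - 50.243409)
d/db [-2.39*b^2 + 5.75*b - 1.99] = 5.75 - 4.78*b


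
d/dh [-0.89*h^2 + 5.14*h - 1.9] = 5.14 - 1.78*h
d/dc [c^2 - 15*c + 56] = 2*c - 15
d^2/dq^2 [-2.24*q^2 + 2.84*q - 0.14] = -4.48000000000000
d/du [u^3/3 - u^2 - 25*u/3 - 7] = u^2 - 2*u - 25/3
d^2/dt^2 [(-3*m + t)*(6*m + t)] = 2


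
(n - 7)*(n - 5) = n^2 - 12*n + 35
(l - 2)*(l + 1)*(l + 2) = l^3 + l^2 - 4*l - 4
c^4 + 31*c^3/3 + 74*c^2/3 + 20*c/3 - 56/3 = (c - 2/3)*(c + 2)^2*(c + 7)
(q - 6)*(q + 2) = q^2 - 4*q - 12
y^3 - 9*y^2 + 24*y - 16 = (y - 4)^2*(y - 1)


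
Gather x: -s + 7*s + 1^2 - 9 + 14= 6*s + 6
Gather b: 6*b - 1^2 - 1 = 6*b - 2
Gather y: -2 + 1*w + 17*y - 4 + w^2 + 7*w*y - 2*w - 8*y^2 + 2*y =w^2 - w - 8*y^2 + y*(7*w + 19) - 6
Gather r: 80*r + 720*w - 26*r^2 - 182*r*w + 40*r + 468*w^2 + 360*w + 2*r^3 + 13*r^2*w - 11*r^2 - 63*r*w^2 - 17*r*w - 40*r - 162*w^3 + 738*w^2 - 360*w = 2*r^3 + r^2*(13*w - 37) + r*(-63*w^2 - 199*w + 80) - 162*w^3 + 1206*w^2 + 720*w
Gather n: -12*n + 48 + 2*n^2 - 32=2*n^2 - 12*n + 16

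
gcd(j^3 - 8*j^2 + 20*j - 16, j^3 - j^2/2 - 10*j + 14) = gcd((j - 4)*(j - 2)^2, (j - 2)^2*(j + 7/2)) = j^2 - 4*j + 4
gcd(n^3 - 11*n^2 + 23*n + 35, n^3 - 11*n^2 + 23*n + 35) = n^3 - 11*n^2 + 23*n + 35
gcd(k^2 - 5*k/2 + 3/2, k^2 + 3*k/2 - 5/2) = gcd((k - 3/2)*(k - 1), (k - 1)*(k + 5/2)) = k - 1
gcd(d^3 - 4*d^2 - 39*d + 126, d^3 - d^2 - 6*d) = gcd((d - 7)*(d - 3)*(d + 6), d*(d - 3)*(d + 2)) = d - 3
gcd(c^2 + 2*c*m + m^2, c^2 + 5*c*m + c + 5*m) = 1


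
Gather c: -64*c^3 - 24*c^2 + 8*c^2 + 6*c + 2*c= -64*c^3 - 16*c^2 + 8*c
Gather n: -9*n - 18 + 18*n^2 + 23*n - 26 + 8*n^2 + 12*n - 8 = 26*n^2 + 26*n - 52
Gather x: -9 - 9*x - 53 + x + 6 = -8*x - 56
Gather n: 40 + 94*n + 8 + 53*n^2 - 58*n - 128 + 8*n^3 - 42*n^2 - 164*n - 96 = 8*n^3 + 11*n^2 - 128*n - 176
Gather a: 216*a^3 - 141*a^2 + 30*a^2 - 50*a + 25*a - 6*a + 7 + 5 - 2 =216*a^3 - 111*a^2 - 31*a + 10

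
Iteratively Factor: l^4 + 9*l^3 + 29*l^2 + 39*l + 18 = (l + 3)*(l^3 + 6*l^2 + 11*l + 6) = (l + 1)*(l + 3)*(l^2 + 5*l + 6) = (l + 1)*(l + 3)^2*(l + 2)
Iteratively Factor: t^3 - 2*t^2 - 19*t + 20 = (t + 4)*(t^2 - 6*t + 5) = (t - 1)*(t + 4)*(t - 5)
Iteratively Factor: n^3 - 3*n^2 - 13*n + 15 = (n - 5)*(n^2 + 2*n - 3) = (n - 5)*(n - 1)*(n + 3)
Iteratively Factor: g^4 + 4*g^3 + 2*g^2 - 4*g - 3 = (g + 3)*(g^3 + g^2 - g - 1) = (g - 1)*(g + 3)*(g^2 + 2*g + 1) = (g - 1)*(g + 1)*(g + 3)*(g + 1)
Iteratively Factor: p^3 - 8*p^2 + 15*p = (p - 3)*(p^2 - 5*p) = p*(p - 3)*(p - 5)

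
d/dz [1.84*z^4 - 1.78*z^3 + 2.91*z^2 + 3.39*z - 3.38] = 7.36*z^3 - 5.34*z^2 + 5.82*z + 3.39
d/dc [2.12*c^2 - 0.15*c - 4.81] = 4.24*c - 0.15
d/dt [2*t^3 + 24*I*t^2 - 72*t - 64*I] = 6*t^2 + 48*I*t - 72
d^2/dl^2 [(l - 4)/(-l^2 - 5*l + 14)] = 2*(-(l - 4)*(2*l + 5)^2 + (3*l + 1)*(l^2 + 5*l - 14))/(l^2 + 5*l - 14)^3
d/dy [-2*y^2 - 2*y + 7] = -4*y - 2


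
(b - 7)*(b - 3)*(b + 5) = b^3 - 5*b^2 - 29*b + 105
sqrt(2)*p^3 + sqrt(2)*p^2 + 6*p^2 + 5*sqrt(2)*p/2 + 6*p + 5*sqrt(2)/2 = (p + sqrt(2)/2)*(p + 5*sqrt(2)/2)*(sqrt(2)*p + sqrt(2))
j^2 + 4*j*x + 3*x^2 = (j + x)*(j + 3*x)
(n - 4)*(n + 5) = n^2 + n - 20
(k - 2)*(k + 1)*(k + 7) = k^3 + 6*k^2 - 9*k - 14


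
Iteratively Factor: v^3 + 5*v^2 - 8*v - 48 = (v - 3)*(v^2 + 8*v + 16) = (v - 3)*(v + 4)*(v + 4)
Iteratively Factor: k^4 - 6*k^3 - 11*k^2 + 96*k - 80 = (k - 5)*(k^3 - k^2 - 16*k + 16) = (k - 5)*(k - 1)*(k^2 - 16) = (k - 5)*(k - 4)*(k - 1)*(k + 4)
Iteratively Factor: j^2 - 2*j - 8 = (j - 4)*(j + 2)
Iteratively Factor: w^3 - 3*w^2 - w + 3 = (w + 1)*(w^2 - 4*w + 3) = (w - 1)*(w + 1)*(w - 3)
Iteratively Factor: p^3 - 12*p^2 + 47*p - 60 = (p - 3)*(p^2 - 9*p + 20) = (p - 4)*(p - 3)*(p - 5)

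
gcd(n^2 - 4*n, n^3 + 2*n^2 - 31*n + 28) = n - 4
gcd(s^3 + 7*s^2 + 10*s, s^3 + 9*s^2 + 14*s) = s^2 + 2*s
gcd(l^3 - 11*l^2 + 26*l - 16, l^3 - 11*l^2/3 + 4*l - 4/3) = l^2 - 3*l + 2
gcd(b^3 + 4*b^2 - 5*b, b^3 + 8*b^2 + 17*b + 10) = b + 5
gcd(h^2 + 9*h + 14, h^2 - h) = 1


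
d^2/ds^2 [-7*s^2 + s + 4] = -14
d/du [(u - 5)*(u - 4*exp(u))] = u - (u - 5)*(4*exp(u) - 1) - 4*exp(u)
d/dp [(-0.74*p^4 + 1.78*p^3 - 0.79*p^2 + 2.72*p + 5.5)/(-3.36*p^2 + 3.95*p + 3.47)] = (4.9728*p^5 - 14.7498*p^4 + 3.7908*p^3 + 24.5485*p^2 + 31.4774*p - 12.2866)/(11.2896*p^4 - 26.544*p^3 - 7.7159*p^2 + 27.413*p + 12.0409)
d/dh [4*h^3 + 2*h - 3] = 12*h^2 + 2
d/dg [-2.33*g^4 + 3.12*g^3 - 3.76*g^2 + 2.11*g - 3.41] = -9.32*g^3 + 9.36*g^2 - 7.52*g + 2.11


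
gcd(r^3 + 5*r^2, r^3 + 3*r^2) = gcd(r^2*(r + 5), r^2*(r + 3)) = r^2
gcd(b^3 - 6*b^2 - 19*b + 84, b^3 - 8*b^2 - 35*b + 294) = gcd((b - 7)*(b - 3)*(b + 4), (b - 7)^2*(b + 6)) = b - 7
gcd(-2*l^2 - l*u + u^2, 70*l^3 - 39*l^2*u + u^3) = -2*l + u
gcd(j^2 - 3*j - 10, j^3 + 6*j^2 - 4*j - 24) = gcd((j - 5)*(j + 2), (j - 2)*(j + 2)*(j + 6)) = j + 2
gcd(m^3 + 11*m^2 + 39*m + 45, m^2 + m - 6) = m + 3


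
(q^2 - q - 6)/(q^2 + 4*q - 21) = (q + 2)/(q + 7)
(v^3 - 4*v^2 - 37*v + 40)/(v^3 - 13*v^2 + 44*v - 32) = (v + 5)/(v - 4)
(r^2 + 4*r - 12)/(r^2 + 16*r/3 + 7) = 3*(r^2 + 4*r - 12)/(3*r^2 + 16*r + 21)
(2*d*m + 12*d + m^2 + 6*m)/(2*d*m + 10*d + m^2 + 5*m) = (m + 6)/(m + 5)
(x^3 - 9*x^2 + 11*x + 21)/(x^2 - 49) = (x^2 - 2*x - 3)/(x + 7)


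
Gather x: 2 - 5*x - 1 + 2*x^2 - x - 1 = 2*x^2 - 6*x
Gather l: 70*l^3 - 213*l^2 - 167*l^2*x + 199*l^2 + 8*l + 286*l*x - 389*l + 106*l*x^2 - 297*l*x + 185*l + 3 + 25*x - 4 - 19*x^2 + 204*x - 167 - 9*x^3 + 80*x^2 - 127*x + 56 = 70*l^3 + l^2*(-167*x - 14) + l*(106*x^2 - 11*x - 196) - 9*x^3 + 61*x^2 + 102*x - 112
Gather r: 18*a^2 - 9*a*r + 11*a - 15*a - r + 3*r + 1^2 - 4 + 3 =18*a^2 - 4*a + r*(2 - 9*a)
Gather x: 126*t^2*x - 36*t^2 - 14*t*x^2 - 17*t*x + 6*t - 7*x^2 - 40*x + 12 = -36*t^2 + 6*t + x^2*(-14*t - 7) + x*(126*t^2 - 17*t - 40) + 12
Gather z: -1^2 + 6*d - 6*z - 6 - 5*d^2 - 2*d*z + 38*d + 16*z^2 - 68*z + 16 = -5*d^2 + 44*d + 16*z^2 + z*(-2*d - 74) + 9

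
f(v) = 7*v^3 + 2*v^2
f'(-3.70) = 272.69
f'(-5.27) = 562.15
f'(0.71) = 13.43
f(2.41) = 109.60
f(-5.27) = -969.00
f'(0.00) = 0.00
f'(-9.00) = 1665.00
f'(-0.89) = 13.07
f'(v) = 21*v^2 + 4*v = v*(21*v + 4)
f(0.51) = 1.45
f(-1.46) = -17.52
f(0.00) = 0.00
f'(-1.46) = 38.92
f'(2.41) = 131.61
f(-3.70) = -327.19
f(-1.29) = -11.70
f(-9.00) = -4941.00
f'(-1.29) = 29.79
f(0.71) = 3.51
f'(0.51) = 7.50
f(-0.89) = -3.35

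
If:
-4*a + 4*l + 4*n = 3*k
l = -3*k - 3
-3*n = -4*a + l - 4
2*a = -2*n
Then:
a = -23/27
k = -28/81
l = -53/27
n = 23/27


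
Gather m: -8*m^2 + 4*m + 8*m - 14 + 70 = -8*m^2 + 12*m + 56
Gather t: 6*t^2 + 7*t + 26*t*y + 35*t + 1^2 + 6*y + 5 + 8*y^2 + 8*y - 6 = 6*t^2 + t*(26*y + 42) + 8*y^2 + 14*y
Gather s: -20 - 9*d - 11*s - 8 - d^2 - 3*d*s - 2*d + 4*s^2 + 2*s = -d^2 - 11*d + 4*s^2 + s*(-3*d - 9) - 28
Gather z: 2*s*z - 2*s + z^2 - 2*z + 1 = -2*s + z^2 + z*(2*s - 2) + 1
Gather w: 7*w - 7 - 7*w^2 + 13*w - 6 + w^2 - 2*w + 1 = -6*w^2 + 18*w - 12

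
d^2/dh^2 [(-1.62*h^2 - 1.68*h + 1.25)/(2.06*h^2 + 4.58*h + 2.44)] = (-7.105427357601e-15*h^4 + 16.310256*h^3 + 80.683608*h^2 + 121.427112*h + 58.134008)/(8.741816*h^6 + 58.307064*h^5 + 160.697304*h^4 + 234.197384*h^3 + 190.340496*h^2 + 81.802464*h + 14.526784)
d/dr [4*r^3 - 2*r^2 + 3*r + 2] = 12*r^2 - 4*r + 3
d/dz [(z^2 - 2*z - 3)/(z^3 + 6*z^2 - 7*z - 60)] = (-z^2 - 2*z + 11)/(z^4 + 18*z^3 + 121*z^2 + 360*z + 400)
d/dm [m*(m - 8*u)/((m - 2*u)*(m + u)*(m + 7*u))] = (-m^4 + 16*m^3*u + 39*m^2*u^2 - 28*m*u^3 + 112*u^4)/(m^6 + 12*m^5*u + 18*m^4*u^2 - 136*m^3*u^3 - 87*m^2*u^4 + 252*m*u^5 + 196*u^6)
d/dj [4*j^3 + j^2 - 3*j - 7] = 12*j^2 + 2*j - 3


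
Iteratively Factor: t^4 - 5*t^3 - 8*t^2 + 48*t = (t + 3)*(t^3 - 8*t^2 + 16*t) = (t - 4)*(t + 3)*(t^2 - 4*t) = t*(t - 4)*(t + 3)*(t - 4)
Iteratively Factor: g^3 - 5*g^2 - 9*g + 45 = (g - 5)*(g^2 - 9) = (g - 5)*(g + 3)*(g - 3)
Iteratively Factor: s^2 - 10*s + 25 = (s - 5)*(s - 5)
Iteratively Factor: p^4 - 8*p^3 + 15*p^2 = (p - 3)*(p^3 - 5*p^2) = p*(p - 3)*(p^2 - 5*p) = p^2*(p - 3)*(p - 5)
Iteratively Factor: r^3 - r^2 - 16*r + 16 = (r + 4)*(r^2 - 5*r + 4) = (r - 4)*(r + 4)*(r - 1)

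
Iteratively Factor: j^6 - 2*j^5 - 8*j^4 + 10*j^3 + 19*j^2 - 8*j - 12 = (j + 1)*(j^5 - 3*j^4 - 5*j^3 + 15*j^2 + 4*j - 12) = (j - 1)*(j + 1)*(j^4 - 2*j^3 - 7*j^2 + 8*j + 12) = (j - 2)*(j - 1)*(j + 1)*(j^3 - 7*j - 6) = (j - 2)*(j - 1)*(j + 1)^2*(j^2 - j - 6) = (j - 2)*(j - 1)*(j + 1)^2*(j + 2)*(j - 3)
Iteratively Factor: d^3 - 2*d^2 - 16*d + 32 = (d - 4)*(d^2 + 2*d - 8) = (d - 4)*(d + 4)*(d - 2)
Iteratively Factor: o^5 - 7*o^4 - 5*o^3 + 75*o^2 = (o - 5)*(o^4 - 2*o^3 - 15*o^2) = o*(o - 5)*(o^3 - 2*o^2 - 15*o) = o*(o - 5)*(o + 3)*(o^2 - 5*o) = o*(o - 5)^2*(o + 3)*(o)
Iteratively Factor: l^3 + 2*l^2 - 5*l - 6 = (l + 3)*(l^2 - l - 2) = (l + 1)*(l + 3)*(l - 2)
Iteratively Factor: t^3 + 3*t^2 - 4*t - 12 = (t - 2)*(t^2 + 5*t + 6) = (t - 2)*(t + 2)*(t + 3)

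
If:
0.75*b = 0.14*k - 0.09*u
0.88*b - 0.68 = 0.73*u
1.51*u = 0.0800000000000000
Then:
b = 0.82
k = 4.41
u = 0.05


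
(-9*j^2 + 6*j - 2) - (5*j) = -9*j^2 + j - 2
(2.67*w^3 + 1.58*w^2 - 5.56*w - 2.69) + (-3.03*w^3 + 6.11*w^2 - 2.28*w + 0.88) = -0.36*w^3 + 7.69*w^2 - 7.84*w - 1.81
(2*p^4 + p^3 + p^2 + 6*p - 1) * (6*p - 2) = 12*p^5 + 2*p^4 + 4*p^3 + 34*p^2 - 18*p + 2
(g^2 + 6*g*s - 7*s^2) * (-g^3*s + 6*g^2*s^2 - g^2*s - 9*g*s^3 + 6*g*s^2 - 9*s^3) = -g^5*s - g^4*s + 34*g^3*s^3 - 96*g^2*s^4 + 34*g^2*s^3 + 63*g*s^5 - 96*g*s^4 + 63*s^5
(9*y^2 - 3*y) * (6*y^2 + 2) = 54*y^4 - 18*y^3 + 18*y^2 - 6*y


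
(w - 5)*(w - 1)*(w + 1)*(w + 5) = w^4 - 26*w^2 + 25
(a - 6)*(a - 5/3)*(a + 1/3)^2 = a^4 - 7*a^3 + 5*a^2 + 157*a/27 + 10/9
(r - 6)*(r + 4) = r^2 - 2*r - 24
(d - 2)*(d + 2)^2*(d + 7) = d^4 + 9*d^3 + 10*d^2 - 36*d - 56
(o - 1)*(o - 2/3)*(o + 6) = o^3 + 13*o^2/3 - 28*o/3 + 4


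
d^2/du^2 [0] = 0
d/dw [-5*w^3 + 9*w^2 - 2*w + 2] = -15*w^2 + 18*w - 2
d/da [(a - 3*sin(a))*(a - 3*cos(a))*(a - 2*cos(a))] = (a - 3*sin(a))*(a - 3*cos(a))*(2*sin(a) + 1) + (a - 3*sin(a))*(a - 2*cos(a))*(3*sin(a) + 1) - (a - 3*cos(a))*(a - 2*cos(a))*(3*cos(a) - 1)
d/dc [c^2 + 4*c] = 2*c + 4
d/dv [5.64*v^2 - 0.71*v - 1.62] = 11.28*v - 0.71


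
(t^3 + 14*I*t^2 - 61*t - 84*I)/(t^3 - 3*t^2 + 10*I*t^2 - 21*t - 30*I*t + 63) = (t + 4*I)/(t - 3)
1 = 1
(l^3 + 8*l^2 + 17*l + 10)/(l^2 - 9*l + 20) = (l^3 + 8*l^2 + 17*l + 10)/(l^2 - 9*l + 20)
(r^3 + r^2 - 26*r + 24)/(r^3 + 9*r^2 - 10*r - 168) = (r - 1)/(r + 7)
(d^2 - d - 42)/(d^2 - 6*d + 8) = (d^2 - d - 42)/(d^2 - 6*d + 8)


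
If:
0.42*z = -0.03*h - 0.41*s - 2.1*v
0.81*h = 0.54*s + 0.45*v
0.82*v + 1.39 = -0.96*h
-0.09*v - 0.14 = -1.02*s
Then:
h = -0.55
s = 0.04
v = -1.05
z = 5.24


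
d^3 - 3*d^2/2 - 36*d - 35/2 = (d - 7)*(d + 1/2)*(d + 5)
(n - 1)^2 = n^2 - 2*n + 1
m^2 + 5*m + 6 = (m + 2)*(m + 3)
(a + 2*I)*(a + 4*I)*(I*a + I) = I*a^3 - 6*a^2 + I*a^2 - 6*a - 8*I*a - 8*I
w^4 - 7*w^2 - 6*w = w*(w - 3)*(w + 1)*(w + 2)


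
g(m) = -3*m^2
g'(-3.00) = 18.00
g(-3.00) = -27.00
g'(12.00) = -72.00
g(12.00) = -432.00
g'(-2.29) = 13.74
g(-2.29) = -15.73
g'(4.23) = -25.38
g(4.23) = -53.68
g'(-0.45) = 2.70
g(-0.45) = -0.61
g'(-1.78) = 10.68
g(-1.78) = -9.51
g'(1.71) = -10.26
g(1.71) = -8.77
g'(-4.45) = 26.70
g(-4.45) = -59.41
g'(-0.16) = 0.96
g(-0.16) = -0.08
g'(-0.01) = 0.06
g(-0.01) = -0.00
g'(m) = -6*m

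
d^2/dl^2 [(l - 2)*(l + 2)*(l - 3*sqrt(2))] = 6*l - 6*sqrt(2)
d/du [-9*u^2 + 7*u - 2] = 7 - 18*u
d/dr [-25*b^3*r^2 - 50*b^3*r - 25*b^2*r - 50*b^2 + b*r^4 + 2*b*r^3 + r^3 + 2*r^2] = -50*b^3*r - 50*b^3 - 25*b^2 + 4*b*r^3 + 6*b*r^2 + 3*r^2 + 4*r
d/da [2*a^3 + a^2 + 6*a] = 6*a^2 + 2*a + 6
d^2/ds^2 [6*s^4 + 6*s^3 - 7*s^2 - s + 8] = 72*s^2 + 36*s - 14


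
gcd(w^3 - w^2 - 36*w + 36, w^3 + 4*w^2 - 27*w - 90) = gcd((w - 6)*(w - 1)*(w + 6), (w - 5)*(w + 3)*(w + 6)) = w + 6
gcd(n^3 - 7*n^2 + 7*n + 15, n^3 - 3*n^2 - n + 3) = n^2 - 2*n - 3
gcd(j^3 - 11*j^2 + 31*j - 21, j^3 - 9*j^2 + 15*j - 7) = j^2 - 8*j + 7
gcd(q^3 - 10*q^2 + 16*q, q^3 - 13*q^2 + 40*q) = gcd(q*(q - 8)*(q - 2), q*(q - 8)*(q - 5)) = q^2 - 8*q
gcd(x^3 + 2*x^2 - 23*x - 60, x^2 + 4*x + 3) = x + 3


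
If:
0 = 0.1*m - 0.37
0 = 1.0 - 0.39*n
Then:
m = 3.70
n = 2.56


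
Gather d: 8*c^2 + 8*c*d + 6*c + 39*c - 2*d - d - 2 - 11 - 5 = 8*c^2 + 45*c + d*(8*c - 3) - 18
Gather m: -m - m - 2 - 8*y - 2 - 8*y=-2*m - 16*y - 4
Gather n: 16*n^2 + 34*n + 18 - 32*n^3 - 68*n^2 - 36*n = -32*n^3 - 52*n^2 - 2*n + 18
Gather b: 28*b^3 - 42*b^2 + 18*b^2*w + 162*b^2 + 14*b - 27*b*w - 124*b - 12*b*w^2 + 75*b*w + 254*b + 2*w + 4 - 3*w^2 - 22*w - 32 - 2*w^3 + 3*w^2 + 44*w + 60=28*b^3 + b^2*(18*w + 120) + b*(-12*w^2 + 48*w + 144) - 2*w^3 + 24*w + 32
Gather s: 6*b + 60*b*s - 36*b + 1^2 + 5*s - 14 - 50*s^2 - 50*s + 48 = -30*b - 50*s^2 + s*(60*b - 45) + 35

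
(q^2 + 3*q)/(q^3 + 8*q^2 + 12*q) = (q + 3)/(q^2 + 8*q + 12)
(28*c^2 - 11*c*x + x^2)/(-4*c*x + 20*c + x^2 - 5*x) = (-7*c + x)/(x - 5)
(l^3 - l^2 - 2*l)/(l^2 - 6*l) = (l^2 - l - 2)/(l - 6)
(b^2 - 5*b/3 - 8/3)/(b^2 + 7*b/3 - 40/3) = (b + 1)/(b + 5)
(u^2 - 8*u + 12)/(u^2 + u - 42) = (u - 2)/(u + 7)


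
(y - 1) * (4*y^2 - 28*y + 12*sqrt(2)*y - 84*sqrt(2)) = 4*y^3 - 32*y^2 + 12*sqrt(2)*y^2 - 96*sqrt(2)*y + 28*y + 84*sqrt(2)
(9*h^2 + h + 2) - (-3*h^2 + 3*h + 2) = 12*h^2 - 2*h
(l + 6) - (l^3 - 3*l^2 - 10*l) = -l^3 + 3*l^2 + 11*l + 6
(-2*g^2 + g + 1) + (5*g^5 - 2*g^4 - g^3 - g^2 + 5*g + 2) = 5*g^5 - 2*g^4 - g^3 - 3*g^2 + 6*g + 3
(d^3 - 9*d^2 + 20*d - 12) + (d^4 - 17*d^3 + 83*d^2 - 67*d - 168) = d^4 - 16*d^3 + 74*d^2 - 47*d - 180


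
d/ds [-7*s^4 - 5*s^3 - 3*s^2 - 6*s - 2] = -28*s^3 - 15*s^2 - 6*s - 6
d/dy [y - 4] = 1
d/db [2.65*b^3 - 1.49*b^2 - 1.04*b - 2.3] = 7.95*b^2 - 2.98*b - 1.04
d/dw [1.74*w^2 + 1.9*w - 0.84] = 3.48*w + 1.9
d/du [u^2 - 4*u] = 2*u - 4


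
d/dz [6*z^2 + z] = 12*z + 1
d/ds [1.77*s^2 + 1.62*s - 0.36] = 3.54*s + 1.62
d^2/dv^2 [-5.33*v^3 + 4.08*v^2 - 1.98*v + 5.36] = 8.16 - 31.98*v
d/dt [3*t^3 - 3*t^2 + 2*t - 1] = 9*t^2 - 6*t + 2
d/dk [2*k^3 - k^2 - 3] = 2*k*(3*k - 1)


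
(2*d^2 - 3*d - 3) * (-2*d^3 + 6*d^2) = -4*d^5 + 18*d^4 - 12*d^3 - 18*d^2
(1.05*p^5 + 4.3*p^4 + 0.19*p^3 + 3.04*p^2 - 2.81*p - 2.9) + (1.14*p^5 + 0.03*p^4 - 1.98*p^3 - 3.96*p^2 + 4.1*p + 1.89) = 2.19*p^5 + 4.33*p^4 - 1.79*p^3 - 0.92*p^2 + 1.29*p - 1.01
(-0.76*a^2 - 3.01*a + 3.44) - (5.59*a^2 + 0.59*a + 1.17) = -6.35*a^2 - 3.6*a + 2.27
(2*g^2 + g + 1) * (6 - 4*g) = -8*g^3 + 8*g^2 + 2*g + 6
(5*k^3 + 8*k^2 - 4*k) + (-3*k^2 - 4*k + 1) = 5*k^3 + 5*k^2 - 8*k + 1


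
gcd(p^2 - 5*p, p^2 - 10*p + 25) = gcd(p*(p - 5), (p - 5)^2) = p - 5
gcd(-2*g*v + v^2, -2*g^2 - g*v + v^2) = -2*g + v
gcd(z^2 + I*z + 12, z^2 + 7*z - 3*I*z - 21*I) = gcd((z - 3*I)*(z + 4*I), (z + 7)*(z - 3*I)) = z - 3*I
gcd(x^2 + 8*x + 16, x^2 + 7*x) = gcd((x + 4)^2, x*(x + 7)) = 1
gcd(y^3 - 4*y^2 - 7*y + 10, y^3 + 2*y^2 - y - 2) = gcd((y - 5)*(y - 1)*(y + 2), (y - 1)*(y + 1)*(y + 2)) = y^2 + y - 2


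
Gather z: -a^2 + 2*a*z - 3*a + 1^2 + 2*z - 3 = -a^2 - 3*a + z*(2*a + 2) - 2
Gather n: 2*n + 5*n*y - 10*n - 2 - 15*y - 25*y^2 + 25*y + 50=n*(5*y - 8) - 25*y^2 + 10*y + 48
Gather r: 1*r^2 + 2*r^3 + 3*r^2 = 2*r^3 + 4*r^2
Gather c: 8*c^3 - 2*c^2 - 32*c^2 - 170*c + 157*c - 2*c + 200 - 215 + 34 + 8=8*c^3 - 34*c^2 - 15*c + 27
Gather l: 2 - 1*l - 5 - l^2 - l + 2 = -l^2 - 2*l - 1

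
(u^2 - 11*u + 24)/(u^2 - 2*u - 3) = (u - 8)/(u + 1)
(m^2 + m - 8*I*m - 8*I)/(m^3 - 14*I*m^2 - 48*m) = (m + 1)/(m*(m - 6*I))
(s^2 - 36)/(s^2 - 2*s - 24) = (s + 6)/(s + 4)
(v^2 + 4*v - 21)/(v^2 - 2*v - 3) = (v + 7)/(v + 1)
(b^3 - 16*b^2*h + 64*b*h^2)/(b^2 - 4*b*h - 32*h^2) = b*(b - 8*h)/(b + 4*h)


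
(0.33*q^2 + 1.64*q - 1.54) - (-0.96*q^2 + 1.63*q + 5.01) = 1.29*q^2 + 0.01*q - 6.55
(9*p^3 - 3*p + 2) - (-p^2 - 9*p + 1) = 9*p^3 + p^2 + 6*p + 1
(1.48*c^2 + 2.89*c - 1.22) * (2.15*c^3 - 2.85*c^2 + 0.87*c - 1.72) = 3.182*c^5 + 1.9955*c^4 - 9.5719*c^3 + 3.4457*c^2 - 6.0322*c + 2.0984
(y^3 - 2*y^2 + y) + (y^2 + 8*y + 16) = y^3 - y^2 + 9*y + 16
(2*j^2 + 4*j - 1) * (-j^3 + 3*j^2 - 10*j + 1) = -2*j^5 + 2*j^4 - 7*j^3 - 41*j^2 + 14*j - 1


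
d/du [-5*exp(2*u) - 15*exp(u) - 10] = (-10*exp(u) - 15)*exp(u)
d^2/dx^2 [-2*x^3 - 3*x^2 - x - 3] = -12*x - 6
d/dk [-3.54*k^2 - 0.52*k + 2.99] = -7.08*k - 0.52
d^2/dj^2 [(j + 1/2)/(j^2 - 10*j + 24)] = ((19 - 6*j)*(j^2 - 10*j + 24) + (j - 5)^2*(8*j + 4))/(j^2 - 10*j + 24)^3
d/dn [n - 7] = 1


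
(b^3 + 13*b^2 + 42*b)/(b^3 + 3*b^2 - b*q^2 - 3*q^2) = b*(b^2 + 13*b + 42)/(b^3 + 3*b^2 - b*q^2 - 3*q^2)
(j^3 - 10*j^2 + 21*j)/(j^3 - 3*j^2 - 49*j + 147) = j/(j + 7)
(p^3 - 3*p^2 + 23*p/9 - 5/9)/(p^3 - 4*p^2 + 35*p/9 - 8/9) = (3*p - 5)/(3*p - 8)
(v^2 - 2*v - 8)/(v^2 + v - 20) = (v + 2)/(v + 5)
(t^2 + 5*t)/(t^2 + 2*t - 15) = t/(t - 3)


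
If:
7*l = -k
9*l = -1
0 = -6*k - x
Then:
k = 7/9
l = -1/9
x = -14/3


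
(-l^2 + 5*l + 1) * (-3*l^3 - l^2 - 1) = 3*l^5 - 14*l^4 - 8*l^3 - 5*l - 1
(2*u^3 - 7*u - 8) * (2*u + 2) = 4*u^4 + 4*u^3 - 14*u^2 - 30*u - 16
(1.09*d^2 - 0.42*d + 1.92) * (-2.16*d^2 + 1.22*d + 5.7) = -2.3544*d^4 + 2.237*d^3 + 1.5534*d^2 - 0.0516000000000001*d + 10.944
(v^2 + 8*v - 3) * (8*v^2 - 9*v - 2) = 8*v^4 + 55*v^3 - 98*v^2 + 11*v + 6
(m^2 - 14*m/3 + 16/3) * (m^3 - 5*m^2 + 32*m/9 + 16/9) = m^5 - 29*m^4/3 + 290*m^3/9 - 1120*m^2/27 + 32*m/3 + 256/27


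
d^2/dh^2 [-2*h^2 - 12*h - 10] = -4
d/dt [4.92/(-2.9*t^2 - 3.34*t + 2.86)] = (28.536*t + 16.4328)/(2.9*t^2 + 3.34*t - 2.86)^2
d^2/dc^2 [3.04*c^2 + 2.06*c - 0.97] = 6.08000000000000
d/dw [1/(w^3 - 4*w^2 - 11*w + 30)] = (-3*w^2 + 8*w + 11)/(w^3 - 4*w^2 - 11*w + 30)^2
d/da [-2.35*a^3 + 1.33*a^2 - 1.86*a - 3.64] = -7.05*a^2 + 2.66*a - 1.86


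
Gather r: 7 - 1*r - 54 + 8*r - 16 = 7*r - 63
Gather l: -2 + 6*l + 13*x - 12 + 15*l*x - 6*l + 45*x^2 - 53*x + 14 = 15*l*x + 45*x^2 - 40*x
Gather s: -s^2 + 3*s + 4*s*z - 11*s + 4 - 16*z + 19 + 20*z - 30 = -s^2 + s*(4*z - 8) + 4*z - 7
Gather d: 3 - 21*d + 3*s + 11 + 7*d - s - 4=-14*d + 2*s + 10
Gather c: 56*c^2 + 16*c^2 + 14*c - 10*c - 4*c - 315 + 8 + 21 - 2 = 72*c^2 - 288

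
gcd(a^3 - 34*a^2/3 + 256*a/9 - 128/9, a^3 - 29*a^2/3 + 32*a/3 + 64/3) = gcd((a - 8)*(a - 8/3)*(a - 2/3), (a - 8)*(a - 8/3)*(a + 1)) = a^2 - 32*a/3 + 64/3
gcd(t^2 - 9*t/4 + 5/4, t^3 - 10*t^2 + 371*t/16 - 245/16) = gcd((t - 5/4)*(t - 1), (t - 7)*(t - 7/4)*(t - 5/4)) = t - 5/4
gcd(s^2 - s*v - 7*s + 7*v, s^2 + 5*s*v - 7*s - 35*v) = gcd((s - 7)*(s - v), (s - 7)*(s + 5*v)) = s - 7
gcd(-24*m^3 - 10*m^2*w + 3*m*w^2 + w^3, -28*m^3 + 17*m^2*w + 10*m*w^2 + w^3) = 4*m + w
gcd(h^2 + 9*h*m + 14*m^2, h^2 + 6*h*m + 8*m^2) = h + 2*m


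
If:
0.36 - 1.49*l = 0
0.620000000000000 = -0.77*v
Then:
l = 0.24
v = -0.81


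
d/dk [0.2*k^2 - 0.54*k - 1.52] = 0.4*k - 0.54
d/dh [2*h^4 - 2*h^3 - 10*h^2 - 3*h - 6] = 8*h^3 - 6*h^2 - 20*h - 3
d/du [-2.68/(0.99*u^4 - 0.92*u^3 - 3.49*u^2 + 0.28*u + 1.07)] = (10.6128*u^3 - 7.3968*u^2 - 18.7064*u + 0.7504)/(0.99*u^4 - 0.92*u^3 - 3.49*u^2 + 0.28*u + 1.07)^2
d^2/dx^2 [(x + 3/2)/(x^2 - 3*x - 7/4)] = 16*(3*(1 - 2*x)*(-4*x^2 + 12*x + 7) - 4*(2*x - 3)^2*(2*x + 3))/(-4*x^2 + 12*x + 7)^3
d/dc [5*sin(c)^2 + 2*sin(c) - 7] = 2*(5*sin(c) + 1)*cos(c)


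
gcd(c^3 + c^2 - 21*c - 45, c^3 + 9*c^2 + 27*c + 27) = c^2 + 6*c + 9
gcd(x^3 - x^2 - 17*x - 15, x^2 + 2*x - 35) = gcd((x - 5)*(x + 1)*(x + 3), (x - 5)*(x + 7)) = x - 5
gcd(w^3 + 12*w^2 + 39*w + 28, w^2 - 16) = w + 4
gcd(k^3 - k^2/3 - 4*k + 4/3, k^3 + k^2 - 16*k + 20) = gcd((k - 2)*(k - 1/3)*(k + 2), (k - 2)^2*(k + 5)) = k - 2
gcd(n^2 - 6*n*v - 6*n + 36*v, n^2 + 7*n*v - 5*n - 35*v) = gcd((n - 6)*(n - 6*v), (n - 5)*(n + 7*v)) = 1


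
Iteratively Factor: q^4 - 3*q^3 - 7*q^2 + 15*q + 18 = (q + 2)*(q^3 - 5*q^2 + 3*q + 9) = (q + 1)*(q + 2)*(q^2 - 6*q + 9) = (q - 3)*(q + 1)*(q + 2)*(q - 3)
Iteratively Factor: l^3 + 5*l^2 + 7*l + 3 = (l + 3)*(l^2 + 2*l + 1) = (l + 1)*(l + 3)*(l + 1)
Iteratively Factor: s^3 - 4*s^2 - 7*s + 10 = (s - 1)*(s^2 - 3*s - 10) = (s - 1)*(s + 2)*(s - 5)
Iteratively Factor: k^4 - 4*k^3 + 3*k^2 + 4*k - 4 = (k - 2)*(k^3 - 2*k^2 - k + 2) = (k - 2)*(k + 1)*(k^2 - 3*k + 2) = (k - 2)*(k - 1)*(k + 1)*(k - 2)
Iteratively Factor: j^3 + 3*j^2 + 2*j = (j)*(j^2 + 3*j + 2) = j*(j + 1)*(j + 2)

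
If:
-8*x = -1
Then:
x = 1/8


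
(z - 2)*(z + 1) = z^2 - z - 2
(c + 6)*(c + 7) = c^2 + 13*c + 42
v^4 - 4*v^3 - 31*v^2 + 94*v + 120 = (v - 6)*(v - 4)*(v + 1)*(v + 5)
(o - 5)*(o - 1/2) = o^2 - 11*o/2 + 5/2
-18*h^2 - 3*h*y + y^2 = (-6*h + y)*(3*h + y)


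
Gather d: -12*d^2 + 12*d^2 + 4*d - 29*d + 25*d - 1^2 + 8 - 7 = 0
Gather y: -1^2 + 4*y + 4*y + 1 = 8*y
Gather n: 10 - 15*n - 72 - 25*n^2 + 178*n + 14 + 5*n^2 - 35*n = -20*n^2 + 128*n - 48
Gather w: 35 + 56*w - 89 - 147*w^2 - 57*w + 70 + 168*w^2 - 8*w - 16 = 21*w^2 - 9*w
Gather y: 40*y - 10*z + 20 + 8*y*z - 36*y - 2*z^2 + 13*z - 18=y*(8*z + 4) - 2*z^2 + 3*z + 2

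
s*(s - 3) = s^2 - 3*s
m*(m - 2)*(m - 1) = m^3 - 3*m^2 + 2*m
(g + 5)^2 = g^2 + 10*g + 25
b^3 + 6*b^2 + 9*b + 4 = (b + 1)^2*(b + 4)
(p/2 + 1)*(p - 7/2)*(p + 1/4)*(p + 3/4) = p^4/2 - p^3/4 - 133*p^2/32 - 233*p/64 - 21/32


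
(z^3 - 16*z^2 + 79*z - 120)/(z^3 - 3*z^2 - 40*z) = (z^2 - 8*z + 15)/(z*(z + 5))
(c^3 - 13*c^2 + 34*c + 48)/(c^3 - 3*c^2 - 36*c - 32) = (c - 6)/(c + 4)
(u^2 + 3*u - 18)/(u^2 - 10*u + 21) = (u + 6)/(u - 7)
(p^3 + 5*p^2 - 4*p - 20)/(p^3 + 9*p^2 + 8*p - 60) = (p + 2)/(p + 6)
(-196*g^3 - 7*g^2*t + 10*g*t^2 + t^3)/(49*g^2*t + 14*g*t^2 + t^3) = (-4*g + t)/t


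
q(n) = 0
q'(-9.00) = 0.00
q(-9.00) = 0.00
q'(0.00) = 0.00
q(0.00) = 0.00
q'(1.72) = 0.00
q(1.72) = 0.00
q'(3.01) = 0.00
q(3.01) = 0.00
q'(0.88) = 0.00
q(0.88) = 0.00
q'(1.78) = 0.00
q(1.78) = 0.00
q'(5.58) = 0.00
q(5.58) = 0.00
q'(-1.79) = 0.00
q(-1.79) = 0.00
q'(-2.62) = 0.00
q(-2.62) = 0.00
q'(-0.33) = 0.00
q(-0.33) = 0.00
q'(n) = 0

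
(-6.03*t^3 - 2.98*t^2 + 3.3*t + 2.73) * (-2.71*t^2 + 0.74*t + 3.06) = 16.3413*t^5 + 3.6136*t^4 - 29.6*t^3 - 14.0751*t^2 + 12.1182*t + 8.3538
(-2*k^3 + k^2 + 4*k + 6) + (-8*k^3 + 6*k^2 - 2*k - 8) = -10*k^3 + 7*k^2 + 2*k - 2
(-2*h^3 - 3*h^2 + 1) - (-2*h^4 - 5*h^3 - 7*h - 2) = 2*h^4 + 3*h^3 - 3*h^2 + 7*h + 3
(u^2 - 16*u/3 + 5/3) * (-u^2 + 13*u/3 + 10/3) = -u^4 + 29*u^3/3 - 193*u^2/9 - 95*u/9 + 50/9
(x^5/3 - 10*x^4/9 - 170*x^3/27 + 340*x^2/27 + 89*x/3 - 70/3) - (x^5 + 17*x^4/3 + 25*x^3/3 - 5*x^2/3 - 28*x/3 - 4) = -2*x^5/3 - 61*x^4/9 - 395*x^3/27 + 385*x^2/27 + 39*x - 58/3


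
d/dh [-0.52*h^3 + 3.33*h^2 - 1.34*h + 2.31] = -1.56*h^2 + 6.66*h - 1.34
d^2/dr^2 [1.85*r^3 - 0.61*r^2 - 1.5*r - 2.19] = 11.1*r - 1.22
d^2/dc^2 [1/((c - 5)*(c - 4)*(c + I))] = 2*((c - 5)^2*(c - 4)^2 + (c - 5)^2*(c - 4)*(c + I) + (c - 5)^2*(c + I)^2 + (c - 5)*(c - 4)^2*(c + I) + (c - 5)*(c - 4)*(c + I)^2 + (c - 4)^2*(c + I)^2)/((c - 5)^3*(c - 4)^3*(c + I)^3)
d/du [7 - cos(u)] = sin(u)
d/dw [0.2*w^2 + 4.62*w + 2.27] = 0.4*w + 4.62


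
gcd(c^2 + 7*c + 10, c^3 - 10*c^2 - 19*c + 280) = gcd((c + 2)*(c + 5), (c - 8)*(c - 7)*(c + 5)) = c + 5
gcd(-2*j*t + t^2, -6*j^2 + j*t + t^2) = -2*j + t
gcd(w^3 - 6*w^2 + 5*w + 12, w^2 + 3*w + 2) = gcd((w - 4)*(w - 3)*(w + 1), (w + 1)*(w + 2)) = w + 1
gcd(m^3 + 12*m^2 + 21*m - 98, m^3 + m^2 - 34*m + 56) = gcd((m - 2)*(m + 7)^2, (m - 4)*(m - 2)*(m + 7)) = m^2 + 5*m - 14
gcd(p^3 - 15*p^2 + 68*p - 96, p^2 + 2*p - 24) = p - 4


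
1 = 1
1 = 1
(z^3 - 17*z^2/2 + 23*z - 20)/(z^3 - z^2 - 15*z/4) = 2*(z^2 - 6*z + 8)/(z*(2*z + 3))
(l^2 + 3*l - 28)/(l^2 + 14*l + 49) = (l - 4)/(l + 7)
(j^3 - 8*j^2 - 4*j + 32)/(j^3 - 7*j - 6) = (j^2 - 10*j + 16)/(j^2 - 2*j - 3)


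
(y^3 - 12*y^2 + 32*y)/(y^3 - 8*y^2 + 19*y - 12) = y*(y - 8)/(y^2 - 4*y + 3)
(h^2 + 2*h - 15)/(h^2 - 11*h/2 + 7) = 2*(h^2 + 2*h - 15)/(2*h^2 - 11*h + 14)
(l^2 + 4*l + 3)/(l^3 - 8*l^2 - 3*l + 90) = (l + 1)/(l^2 - 11*l + 30)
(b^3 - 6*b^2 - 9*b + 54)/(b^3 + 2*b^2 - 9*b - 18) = (b - 6)/(b + 2)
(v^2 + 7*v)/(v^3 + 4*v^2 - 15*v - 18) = v*(v + 7)/(v^3 + 4*v^2 - 15*v - 18)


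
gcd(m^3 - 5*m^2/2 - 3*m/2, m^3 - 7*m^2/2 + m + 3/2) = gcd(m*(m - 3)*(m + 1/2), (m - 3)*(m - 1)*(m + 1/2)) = m^2 - 5*m/2 - 3/2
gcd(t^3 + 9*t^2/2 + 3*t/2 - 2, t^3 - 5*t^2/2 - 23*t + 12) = t^2 + 7*t/2 - 2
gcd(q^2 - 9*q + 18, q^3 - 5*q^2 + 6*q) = q - 3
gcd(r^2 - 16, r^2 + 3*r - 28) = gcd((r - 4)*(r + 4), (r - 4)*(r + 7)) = r - 4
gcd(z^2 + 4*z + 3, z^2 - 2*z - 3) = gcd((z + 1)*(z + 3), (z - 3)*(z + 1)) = z + 1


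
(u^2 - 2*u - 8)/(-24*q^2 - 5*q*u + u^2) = (-u^2 + 2*u + 8)/(24*q^2 + 5*q*u - u^2)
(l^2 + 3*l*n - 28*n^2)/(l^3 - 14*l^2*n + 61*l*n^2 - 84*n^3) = (l + 7*n)/(l^2 - 10*l*n + 21*n^2)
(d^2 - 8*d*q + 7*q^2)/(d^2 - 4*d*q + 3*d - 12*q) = (d^2 - 8*d*q + 7*q^2)/(d^2 - 4*d*q + 3*d - 12*q)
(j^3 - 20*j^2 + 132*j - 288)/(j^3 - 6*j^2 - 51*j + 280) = (j^2 - 12*j + 36)/(j^2 + 2*j - 35)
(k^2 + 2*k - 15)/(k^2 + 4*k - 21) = (k + 5)/(k + 7)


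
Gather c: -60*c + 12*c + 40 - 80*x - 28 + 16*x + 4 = -48*c - 64*x + 16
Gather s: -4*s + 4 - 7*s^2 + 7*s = -7*s^2 + 3*s + 4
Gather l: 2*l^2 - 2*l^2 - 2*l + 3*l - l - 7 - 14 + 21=0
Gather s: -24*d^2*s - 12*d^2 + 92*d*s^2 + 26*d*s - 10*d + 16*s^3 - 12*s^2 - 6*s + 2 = -12*d^2 - 10*d + 16*s^3 + s^2*(92*d - 12) + s*(-24*d^2 + 26*d - 6) + 2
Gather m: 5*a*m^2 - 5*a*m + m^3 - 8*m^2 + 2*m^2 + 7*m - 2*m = m^3 + m^2*(5*a - 6) + m*(5 - 5*a)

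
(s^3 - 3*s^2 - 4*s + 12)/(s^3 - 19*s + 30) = (s + 2)/(s + 5)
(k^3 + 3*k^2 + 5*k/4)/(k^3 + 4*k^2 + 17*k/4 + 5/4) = k/(k + 1)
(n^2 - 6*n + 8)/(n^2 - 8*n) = (n^2 - 6*n + 8)/(n*(n - 8))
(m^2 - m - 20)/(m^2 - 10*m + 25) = (m + 4)/(m - 5)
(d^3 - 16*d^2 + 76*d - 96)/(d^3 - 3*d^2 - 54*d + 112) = (d - 6)/(d + 7)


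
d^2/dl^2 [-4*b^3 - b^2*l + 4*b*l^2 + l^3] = 8*b + 6*l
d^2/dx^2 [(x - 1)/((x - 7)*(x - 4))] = 2*(x^3 - 3*x^2 - 51*x + 215)/(x^6 - 33*x^5 + 447*x^4 - 3179*x^3 + 12516*x^2 - 25872*x + 21952)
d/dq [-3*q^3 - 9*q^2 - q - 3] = -9*q^2 - 18*q - 1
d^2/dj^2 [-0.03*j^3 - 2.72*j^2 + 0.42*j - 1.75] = -0.18*j - 5.44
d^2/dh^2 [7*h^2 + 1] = 14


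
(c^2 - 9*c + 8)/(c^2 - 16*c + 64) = (c - 1)/(c - 8)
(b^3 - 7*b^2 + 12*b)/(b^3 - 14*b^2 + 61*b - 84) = b/(b - 7)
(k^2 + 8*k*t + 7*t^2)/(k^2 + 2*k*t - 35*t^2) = (-k - t)/(-k + 5*t)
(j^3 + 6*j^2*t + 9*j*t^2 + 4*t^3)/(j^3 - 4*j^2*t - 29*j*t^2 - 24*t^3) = (-j^2 - 5*j*t - 4*t^2)/(-j^2 + 5*j*t + 24*t^2)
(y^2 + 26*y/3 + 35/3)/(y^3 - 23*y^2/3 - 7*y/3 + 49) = (3*y^2 + 26*y + 35)/(3*y^3 - 23*y^2 - 7*y + 147)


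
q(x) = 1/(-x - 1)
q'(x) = (-x - 1)^(-2)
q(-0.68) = -3.12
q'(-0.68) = 9.77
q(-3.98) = 0.34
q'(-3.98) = 0.11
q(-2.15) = 0.87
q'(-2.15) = 0.76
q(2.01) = -0.33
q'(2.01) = 0.11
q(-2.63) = 0.61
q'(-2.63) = 0.38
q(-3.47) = 0.40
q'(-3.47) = 0.16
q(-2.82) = 0.55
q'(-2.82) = 0.30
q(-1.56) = 1.79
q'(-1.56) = 3.19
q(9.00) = -0.10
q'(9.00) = 0.01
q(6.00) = -0.14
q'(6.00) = 0.02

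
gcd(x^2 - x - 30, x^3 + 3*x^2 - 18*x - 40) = x + 5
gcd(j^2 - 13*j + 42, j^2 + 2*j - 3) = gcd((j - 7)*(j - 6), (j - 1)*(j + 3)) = 1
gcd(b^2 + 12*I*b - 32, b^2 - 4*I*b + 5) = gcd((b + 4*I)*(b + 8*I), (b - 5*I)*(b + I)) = 1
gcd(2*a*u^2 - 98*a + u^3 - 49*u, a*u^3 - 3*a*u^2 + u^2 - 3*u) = 1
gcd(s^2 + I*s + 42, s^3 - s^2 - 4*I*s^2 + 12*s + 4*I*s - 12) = s - 6*I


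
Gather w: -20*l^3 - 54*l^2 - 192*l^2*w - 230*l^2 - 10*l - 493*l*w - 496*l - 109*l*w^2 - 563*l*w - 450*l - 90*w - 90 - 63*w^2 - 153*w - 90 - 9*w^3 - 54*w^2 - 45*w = -20*l^3 - 284*l^2 - 956*l - 9*w^3 + w^2*(-109*l - 117) + w*(-192*l^2 - 1056*l - 288) - 180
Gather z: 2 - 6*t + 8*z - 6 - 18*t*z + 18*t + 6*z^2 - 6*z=12*t + 6*z^2 + z*(2 - 18*t) - 4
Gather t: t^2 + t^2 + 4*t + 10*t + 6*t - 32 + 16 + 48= 2*t^2 + 20*t + 32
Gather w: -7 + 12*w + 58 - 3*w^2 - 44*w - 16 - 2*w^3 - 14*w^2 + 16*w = -2*w^3 - 17*w^2 - 16*w + 35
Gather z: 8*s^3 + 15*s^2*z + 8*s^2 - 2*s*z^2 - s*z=8*s^3 + 8*s^2 - 2*s*z^2 + z*(15*s^2 - s)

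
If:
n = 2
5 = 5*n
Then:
No Solution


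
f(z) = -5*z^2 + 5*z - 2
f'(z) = 5 - 10*z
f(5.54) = -127.76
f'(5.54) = -50.40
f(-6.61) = -253.51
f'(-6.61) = 71.10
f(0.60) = -0.80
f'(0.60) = -1.00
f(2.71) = -25.17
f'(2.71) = -22.10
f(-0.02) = -2.10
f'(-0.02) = 5.20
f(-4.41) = -121.29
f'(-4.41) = 49.10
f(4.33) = -74.09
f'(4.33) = -38.30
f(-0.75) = -8.56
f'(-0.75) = 12.50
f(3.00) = -32.00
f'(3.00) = -25.00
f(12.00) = -662.00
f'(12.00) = -115.00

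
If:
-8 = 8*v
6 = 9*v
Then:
No Solution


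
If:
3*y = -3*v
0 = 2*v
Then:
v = 0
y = 0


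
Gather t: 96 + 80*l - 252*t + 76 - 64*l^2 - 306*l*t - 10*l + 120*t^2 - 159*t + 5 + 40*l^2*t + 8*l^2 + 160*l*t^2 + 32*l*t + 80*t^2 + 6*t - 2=-56*l^2 + 70*l + t^2*(160*l + 200) + t*(40*l^2 - 274*l - 405) + 175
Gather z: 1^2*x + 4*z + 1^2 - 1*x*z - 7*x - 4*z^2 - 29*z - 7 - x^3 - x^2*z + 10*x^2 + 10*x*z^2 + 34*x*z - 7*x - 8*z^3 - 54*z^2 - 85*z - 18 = -x^3 + 10*x^2 - 13*x - 8*z^3 + z^2*(10*x - 58) + z*(-x^2 + 33*x - 110) - 24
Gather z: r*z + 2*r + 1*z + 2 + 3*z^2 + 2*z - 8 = 2*r + 3*z^2 + z*(r + 3) - 6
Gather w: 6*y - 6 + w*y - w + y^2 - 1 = w*(y - 1) + y^2 + 6*y - 7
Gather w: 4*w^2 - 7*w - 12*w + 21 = 4*w^2 - 19*w + 21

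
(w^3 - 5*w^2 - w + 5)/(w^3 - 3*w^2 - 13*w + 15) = (w + 1)/(w + 3)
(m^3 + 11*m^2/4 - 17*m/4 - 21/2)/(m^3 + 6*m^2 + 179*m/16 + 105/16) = 4*(m - 2)/(4*m + 5)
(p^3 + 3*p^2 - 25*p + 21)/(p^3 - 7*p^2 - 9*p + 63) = (p^2 + 6*p - 7)/(p^2 - 4*p - 21)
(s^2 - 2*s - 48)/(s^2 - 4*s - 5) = (-s^2 + 2*s + 48)/(-s^2 + 4*s + 5)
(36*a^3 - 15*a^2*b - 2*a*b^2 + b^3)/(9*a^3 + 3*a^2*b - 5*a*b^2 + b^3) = (4*a + b)/(a + b)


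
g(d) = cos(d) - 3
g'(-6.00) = -0.28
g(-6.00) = -2.04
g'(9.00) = -0.41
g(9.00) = -3.91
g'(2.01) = -0.91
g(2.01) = -3.43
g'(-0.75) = 0.68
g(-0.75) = -2.27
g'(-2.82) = 0.32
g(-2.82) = -3.95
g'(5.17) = 0.90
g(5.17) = -2.56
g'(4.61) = 0.99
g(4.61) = -3.10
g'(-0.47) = 0.45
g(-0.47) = -2.11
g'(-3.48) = -0.33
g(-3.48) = -3.94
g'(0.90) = -0.78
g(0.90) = -2.38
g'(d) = -sin(d)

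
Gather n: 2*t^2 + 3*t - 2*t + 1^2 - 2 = 2*t^2 + t - 1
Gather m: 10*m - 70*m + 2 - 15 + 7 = -60*m - 6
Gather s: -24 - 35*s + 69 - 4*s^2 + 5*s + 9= -4*s^2 - 30*s + 54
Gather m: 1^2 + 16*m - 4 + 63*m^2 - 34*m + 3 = 63*m^2 - 18*m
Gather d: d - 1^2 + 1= d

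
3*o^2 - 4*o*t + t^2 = (-3*o + t)*(-o + t)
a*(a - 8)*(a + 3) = a^3 - 5*a^2 - 24*a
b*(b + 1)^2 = b^3 + 2*b^2 + b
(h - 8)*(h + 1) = h^2 - 7*h - 8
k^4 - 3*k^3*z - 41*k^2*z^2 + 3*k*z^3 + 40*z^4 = (k - 8*z)*(k - z)*(k + z)*(k + 5*z)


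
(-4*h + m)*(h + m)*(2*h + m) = -8*h^3 - 10*h^2*m - h*m^2 + m^3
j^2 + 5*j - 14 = (j - 2)*(j + 7)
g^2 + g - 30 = (g - 5)*(g + 6)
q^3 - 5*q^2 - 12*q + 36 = (q - 6)*(q - 2)*(q + 3)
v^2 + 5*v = v*(v + 5)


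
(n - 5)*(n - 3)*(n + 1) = n^3 - 7*n^2 + 7*n + 15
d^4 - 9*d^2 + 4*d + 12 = (d - 2)^2*(d + 1)*(d + 3)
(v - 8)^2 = v^2 - 16*v + 64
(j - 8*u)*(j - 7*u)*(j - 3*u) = j^3 - 18*j^2*u + 101*j*u^2 - 168*u^3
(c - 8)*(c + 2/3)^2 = c^3 - 20*c^2/3 - 92*c/9 - 32/9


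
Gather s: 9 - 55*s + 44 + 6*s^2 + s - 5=6*s^2 - 54*s + 48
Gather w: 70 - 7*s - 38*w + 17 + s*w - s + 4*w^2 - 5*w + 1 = -8*s + 4*w^2 + w*(s - 43) + 88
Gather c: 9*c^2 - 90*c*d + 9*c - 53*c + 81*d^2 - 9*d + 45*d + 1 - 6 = 9*c^2 + c*(-90*d - 44) + 81*d^2 + 36*d - 5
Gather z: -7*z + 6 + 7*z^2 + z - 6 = 7*z^2 - 6*z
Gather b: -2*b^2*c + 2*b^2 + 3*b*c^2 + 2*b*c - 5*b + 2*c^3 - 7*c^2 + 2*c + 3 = b^2*(2 - 2*c) + b*(3*c^2 + 2*c - 5) + 2*c^3 - 7*c^2 + 2*c + 3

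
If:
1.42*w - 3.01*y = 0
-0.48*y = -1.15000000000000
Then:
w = 5.08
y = 2.40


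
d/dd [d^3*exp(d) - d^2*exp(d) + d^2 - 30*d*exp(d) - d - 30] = d^3*exp(d) + 2*d^2*exp(d) - 32*d*exp(d) + 2*d - 30*exp(d) - 1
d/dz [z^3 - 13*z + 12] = 3*z^2 - 13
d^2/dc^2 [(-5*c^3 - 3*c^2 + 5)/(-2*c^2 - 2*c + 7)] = 6*(26*c^3 - 48*c^2 + 225*c + 19)/(8*c^6 + 24*c^5 - 60*c^4 - 160*c^3 + 210*c^2 + 294*c - 343)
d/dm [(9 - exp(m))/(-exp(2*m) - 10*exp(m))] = (-exp(2*m) + 18*exp(m) + 90)*exp(-m)/(exp(2*m) + 20*exp(m) + 100)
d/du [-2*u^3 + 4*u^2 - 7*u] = -6*u^2 + 8*u - 7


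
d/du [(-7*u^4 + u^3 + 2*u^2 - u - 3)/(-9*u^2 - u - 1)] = 2*(63*u^5 + 6*u^4 + 13*u^3 - 7*u^2 - 29*u - 1)/(81*u^4 + 18*u^3 + 19*u^2 + 2*u + 1)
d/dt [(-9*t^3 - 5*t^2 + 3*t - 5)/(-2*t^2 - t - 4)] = (18*t^4 + 18*t^3 + 119*t^2 + 20*t - 17)/(4*t^4 + 4*t^3 + 17*t^2 + 8*t + 16)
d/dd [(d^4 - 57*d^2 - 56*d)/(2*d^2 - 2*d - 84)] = (d*(2*d - 1)*(-d^3 + 57*d + 56)/2 + (-d^2 + d + 42)*(-2*d^3 + 57*d + 28))/(-d^2 + d + 42)^2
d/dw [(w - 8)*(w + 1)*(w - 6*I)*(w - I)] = 4*w^3 + w^2*(-21 - 21*I) + w*(-28 + 98*I) + 42 + 56*I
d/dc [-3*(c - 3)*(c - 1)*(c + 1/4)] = -9*c^2 + 45*c/2 - 6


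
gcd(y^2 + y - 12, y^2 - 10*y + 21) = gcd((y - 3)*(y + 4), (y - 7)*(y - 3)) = y - 3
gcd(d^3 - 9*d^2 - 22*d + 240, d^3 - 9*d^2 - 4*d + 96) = d - 8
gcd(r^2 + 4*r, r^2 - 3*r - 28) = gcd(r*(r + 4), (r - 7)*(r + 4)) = r + 4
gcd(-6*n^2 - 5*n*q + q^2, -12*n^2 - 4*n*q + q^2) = -6*n + q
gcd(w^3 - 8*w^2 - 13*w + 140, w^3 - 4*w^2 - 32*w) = w + 4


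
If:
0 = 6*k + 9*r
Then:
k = -3*r/2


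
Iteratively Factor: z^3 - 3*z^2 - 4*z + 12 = (z + 2)*(z^2 - 5*z + 6) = (z - 2)*(z + 2)*(z - 3)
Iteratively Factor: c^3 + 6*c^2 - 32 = (c + 4)*(c^2 + 2*c - 8) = (c - 2)*(c + 4)*(c + 4)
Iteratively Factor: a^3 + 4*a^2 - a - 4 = (a - 1)*(a^2 + 5*a + 4) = (a - 1)*(a + 1)*(a + 4)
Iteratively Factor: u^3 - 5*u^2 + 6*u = (u - 2)*(u^2 - 3*u) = u*(u - 2)*(u - 3)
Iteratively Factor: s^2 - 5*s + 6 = (s - 2)*(s - 3)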